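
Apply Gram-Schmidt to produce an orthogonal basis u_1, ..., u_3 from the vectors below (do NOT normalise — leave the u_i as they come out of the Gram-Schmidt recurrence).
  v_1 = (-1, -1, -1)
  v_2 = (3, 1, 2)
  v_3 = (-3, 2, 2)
Orthogonal basis:
  u_1 = (-1, -1, -1)
  u_2 = (1, -1, 0)
  u_3 = (-5/6, -5/6, 5/3)

Apply the Gram-Schmidt recurrence
  u_1 = v_1
  u_i = v_i − Σ_{j<i} ((v_i · u_j) / (u_j · u_j)) · u_j.

Step by step this gives:
  u_1 = (-1, -1, -1)
  u_2 = (1, -1, 0)
  u_3 = (-5/6, -5/6, 5/3)

Orthogonality check:
  u_2 · u_1 = 0 (should be 0)
  u_3 · u_1 = 0 (should be 0)
  u_3 · u_2 = 0 (should be 0)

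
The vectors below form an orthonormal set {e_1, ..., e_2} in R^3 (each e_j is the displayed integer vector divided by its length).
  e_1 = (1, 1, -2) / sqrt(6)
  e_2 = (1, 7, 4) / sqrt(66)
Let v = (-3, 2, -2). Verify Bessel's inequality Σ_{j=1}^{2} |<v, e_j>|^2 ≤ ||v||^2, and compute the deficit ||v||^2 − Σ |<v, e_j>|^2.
Σ |<v, e_j>|^2 = 18/11; ||v||^2 = 17; deficit = 169/11

Write each e_j = u_j / sqrt(<u_j, u_j>) where u_j is the displayed integer vector. Then <v, e_j> = <v, u_j> / sqrt(<u_j, u_j>), so |<v, e_j>|^2 = <v, u_j>^2 / <u_j, u_j>.
Coefficients: <v, e_1> = 3/sqrt(6), <v, e_2> = 3/sqrt(66).
Square and sum: Σ |<v, e_j>|^2 = 18/11.
Compute ||v||^2 = v·v = 17.
Deficit = 17 − 18/11 = 169/11 ≥ 0, confirming Bessel's inequality. (The deficit equals ||v − Σ <v,e_j> e_j||^2, the squared distance from v to span{e_j}.)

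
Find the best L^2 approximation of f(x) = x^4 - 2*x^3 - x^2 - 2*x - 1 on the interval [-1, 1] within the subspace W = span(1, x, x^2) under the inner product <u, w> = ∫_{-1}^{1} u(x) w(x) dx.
g(x) = -x^2/7 - 16*x/5 - 38/35

The best approximation g ∈ W is the orthogonal projection of f onto W. Writing g = a_0 + a_1 x + a_2 x^2, the coefficients solve the normal equations G · a = b where
  G_{ij} = <φ_i, φ_j> and b_i = <f, φ_i>, with φ_0 = 1, φ_1 = x, φ_2 = x^2.
G =
  [2, 0, 2/3]
  [0, 2/3, 0]
  [2/3, 0, 2/5],
b = (-34/15, -32/15, -82/105).
Solving gives a_0 = -38/35, a_1 = -16/5, a_2 = -1/7, so
  g(x) = -x^2/7 - 16*x/5 - 38/35.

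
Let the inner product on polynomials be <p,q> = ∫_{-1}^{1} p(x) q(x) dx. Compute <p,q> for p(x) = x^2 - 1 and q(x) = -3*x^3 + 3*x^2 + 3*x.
<p,q> = -4/5

Expand the product: p(x)·q(x) = -3*x^5 + 3*x^4 + 6*x^3 - 3*x^2 - 3*x.
∫_{-1}^{1} of each monomial x^k gives [2/(k+1) if k even, 0 if k odd]. Integrating term-by-term (or equivalently evaluating the antiderivative F(x) = -x^6/2 + 3*x^5/5 + 3*x^4/2 - x^3 - 3*x^2/2 at the endpoints):
  F(1) − F(−1) = -9/10 − (-1/10) = -4/5.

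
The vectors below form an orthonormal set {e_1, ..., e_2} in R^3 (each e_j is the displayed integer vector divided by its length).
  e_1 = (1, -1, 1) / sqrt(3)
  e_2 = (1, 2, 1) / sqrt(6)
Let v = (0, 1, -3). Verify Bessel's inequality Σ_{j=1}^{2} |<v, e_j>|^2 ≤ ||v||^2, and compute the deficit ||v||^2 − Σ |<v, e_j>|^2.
Σ |<v, e_j>|^2 = 11/2; ||v||^2 = 10; deficit = 9/2

Write each e_j = u_j / sqrt(<u_j, u_j>) where u_j is the displayed integer vector. Then <v, e_j> = <v, u_j> / sqrt(<u_j, u_j>), so |<v, e_j>|^2 = <v, u_j>^2 / <u_j, u_j>.
Coefficients: <v, e_1> = -4/sqrt(3), <v, e_2> = -1/sqrt(6).
Square and sum: Σ |<v, e_j>|^2 = 11/2.
Compute ||v||^2 = v·v = 10.
Deficit = 10 − 11/2 = 9/2 ≥ 0, confirming Bessel's inequality. (The deficit equals ||v − Σ <v,e_j> e_j||^2, the squared distance from v to span{e_j}.)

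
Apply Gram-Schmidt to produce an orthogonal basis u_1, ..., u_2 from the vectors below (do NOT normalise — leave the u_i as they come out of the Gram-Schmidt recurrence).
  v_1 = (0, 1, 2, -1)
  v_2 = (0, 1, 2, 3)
Orthogonal basis:
  u_1 = (0, 1, 2, -1)
  u_2 = (0, 2/3, 4/3, 10/3)

Apply the Gram-Schmidt recurrence
  u_1 = v_1
  u_i = v_i − Σ_{j<i} ((v_i · u_j) / (u_j · u_j)) · u_j.

Step by step this gives:
  u_1 = (0, 1, 2, -1)
  u_2 = (0, 2/3, 4/3, 10/3)

Orthogonality check:
  u_2 · u_1 = 0 (should be 0)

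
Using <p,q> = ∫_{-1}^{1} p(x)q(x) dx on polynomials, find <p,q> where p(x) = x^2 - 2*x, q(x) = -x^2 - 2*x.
<p,q> = 34/15

Expand the product: p(x)·q(x) = -x^4 + 4*x^2.
∫_{-1}^{1} of each monomial x^k gives [2/(k+1) if k even, 0 if k odd]. Integrating term-by-term (or equivalently evaluating the antiderivative F(x) = -x^5/5 + 4*x^3/3 at the endpoints):
  F(1) − F(−1) = 17/15 − (-17/15) = 34/15.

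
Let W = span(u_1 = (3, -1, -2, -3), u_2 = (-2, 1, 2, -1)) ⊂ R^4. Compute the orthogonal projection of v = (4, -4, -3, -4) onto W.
proj_W(v) = (392/83, -139/83, -278/83, -317/83)

Set up U = [u_1 | ... | u_2] ∈ R^(4×2). The projector onto W = col(U) is P = U (U^T U)^(-1) U^T.
Compute U^T U =
  [23, -8]
  [-8, 10],
and U^T v = (34, -14).
Solve U^T U · c = U^T v for the coefficients: c = (114/83, -25/83). The projection is proj_W(v) = U c.
Check: (v - proj_W(v)) · u_1 = 0  (should be 0).
Check: (v - proj_W(v)) · u_2 = 0  (should be 0).
Result: proj_W(v) = (392/83, -139/83, -278/83, -317/83).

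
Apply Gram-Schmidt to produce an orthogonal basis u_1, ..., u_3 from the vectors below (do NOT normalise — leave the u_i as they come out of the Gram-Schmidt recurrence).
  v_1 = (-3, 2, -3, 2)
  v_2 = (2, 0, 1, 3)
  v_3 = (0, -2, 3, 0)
Orthogonal basis:
  u_1 = (-3, 2, -3, 2)
  u_2 = (43/26, 3/13, 17/26, 42/13)
  u_3 = (-597/355, -364/355, 507/355, 229/355)

Apply the Gram-Schmidt recurrence
  u_1 = v_1
  u_i = v_i − Σ_{j<i} ((v_i · u_j) / (u_j · u_j)) · u_j.

Step by step this gives:
  u_1 = (-3, 2, -3, 2)
  u_2 = (43/26, 3/13, 17/26, 42/13)
  u_3 = (-597/355, -364/355, 507/355, 229/355)

Orthogonality check:
  u_2 · u_1 = 0 (should be 0)
  u_3 · u_1 = 0 (should be 0)
  u_3 · u_2 = 0 (should be 0)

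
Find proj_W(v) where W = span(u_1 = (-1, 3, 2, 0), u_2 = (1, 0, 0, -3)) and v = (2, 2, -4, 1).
proj_W(v) = (23/139, -123/139, -82/139, 54/139)

Set up U = [u_1 | ... | u_2] ∈ R^(4×2). The projector onto W = col(U) is P = U (U^T U)^(-1) U^T.
Compute U^T U =
  [14, -1]
  [-1, 10],
and U^T v = (-4, -1).
Solve U^T U · c = U^T v for the coefficients: c = (-41/139, -18/139). The projection is proj_W(v) = U c.
Check: (v - proj_W(v)) · u_1 = 0  (should be 0).
Check: (v - proj_W(v)) · u_2 = 0  (should be 0).
Result: proj_W(v) = (23/139, -123/139, -82/139, 54/139).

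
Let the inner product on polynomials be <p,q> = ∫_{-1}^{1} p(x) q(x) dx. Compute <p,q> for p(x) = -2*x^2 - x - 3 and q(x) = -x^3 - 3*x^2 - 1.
<p,q> = 242/15

Expand the product: p(x)·q(x) = 2*x^5 + 7*x^4 + 6*x^3 + 11*x^2 + x + 3.
∫_{-1}^{1} of each monomial x^k gives [2/(k+1) if k even, 0 if k odd]. Integrating term-by-term (or equivalently evaluating the antiderivative F(x) = x^6/3 + 7*x^5/5 + 3*x^4/2 + 11*x^3/3 + x^2/2 + 3*x at the endpoints):
  F(1) − F(−1) = 52/5 − (-86/15) = 242/15.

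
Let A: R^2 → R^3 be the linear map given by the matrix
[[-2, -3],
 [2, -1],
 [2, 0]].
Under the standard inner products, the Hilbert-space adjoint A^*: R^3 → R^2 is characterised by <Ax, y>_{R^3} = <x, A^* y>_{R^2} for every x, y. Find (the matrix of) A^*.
A^* = A^T =
[[-2, 2, 2],
 [-3, -1, 0]]

For real matrices with standard dot products, the defining identity <Ax, y> = <x, A^* y> gives (Ax)^T y = x^T (A^*) y, i.e. x^T A^T y = x^T (A^*) y. Since this holds for all x, y, we must have A^* = A^T. Therefore
A^* =
[[-2, 2, 2],
 [-3, -1, 0]].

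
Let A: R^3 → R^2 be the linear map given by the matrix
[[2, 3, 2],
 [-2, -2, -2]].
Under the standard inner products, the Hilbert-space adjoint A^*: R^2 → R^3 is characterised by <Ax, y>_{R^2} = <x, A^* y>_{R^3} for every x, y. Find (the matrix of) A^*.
A^* = A^T =
[[2, -2],
 [3, -2],
 [2, -2]]

For real matrices with standard dot products, the defining identity <Ax, y> = <x, A^* y> gives (Ax)^T y = x^T (A^*) y, i.e. x^T A^T y = x^T (A^*) y. Since this holds for all x, y, we must have A^* = A^T. Therefore
A^* =
[[2, -2],
 [3, -2],
 [2, -2]].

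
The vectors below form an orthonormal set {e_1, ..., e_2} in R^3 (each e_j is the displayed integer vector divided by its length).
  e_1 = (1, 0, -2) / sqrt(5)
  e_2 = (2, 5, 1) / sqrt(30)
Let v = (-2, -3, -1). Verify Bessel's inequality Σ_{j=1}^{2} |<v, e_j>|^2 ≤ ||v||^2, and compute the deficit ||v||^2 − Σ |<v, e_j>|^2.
Σ |<v, e_j>|^2 = 40/3; ||v||^2 = 14; deficit = 2/3

Write each e_j = u_j / sqrt(<u_j, u_j>) where u_j is the displayed integer vector. Then <v, e_j> = <v, u_j> / sqrt(<u_j, u_j>), so |<v, e_j>|^2 = <v, u_j>^2 / <u_j, u_j>.
Coefficients: <v, e_1> = 0/sqrt(5), <v, e_2> = -20/sqrt(30).
Square and sum: Σ |<v, e_j>|^2 = 40/3.
Compute ||v||^2 = v·v = 14.
Deficit = 14 − 40/3 = 2/3 ≥ 0, confirming Bessel's inequality. (The deficit equals ||v − Σ <v,e_j> e_j||^2, the squared distance from v to span{e_j}.)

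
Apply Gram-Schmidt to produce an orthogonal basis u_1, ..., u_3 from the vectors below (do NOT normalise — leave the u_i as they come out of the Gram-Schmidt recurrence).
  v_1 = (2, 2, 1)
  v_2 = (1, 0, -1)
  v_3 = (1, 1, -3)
Orthogonal basis:
  u_1 = (2, 2, 1)
  u_2 = (7/9, -2/9, -10/9)
  u_3 = (-14/17, 21/17, -14/17)

Apply the Gram-Schmidt recurrence
  u_1 = v_1
  u_i = v_i − Σ_{j<i} ((v_i · u_j) / (u_j · u_j)) · u_j.

Step by step this gives:
  u_1 = (2, 2, 1)
  u_2 = (7/9, -2/9, -10/9)
  u_3 = (-14/17, 21/17, -14/17)

Orthogonality check:
  u_2 · u_1 = 0 (should be 0)
  u_3 · u_1 = 0 (should be 0)
  u_3 · u_2 = 0 (should be 0)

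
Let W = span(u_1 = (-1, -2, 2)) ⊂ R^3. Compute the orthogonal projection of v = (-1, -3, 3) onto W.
proj_W(v) = (-13/9, -26/9, 26/9)

Set up U = [u_1 | ... | u_1] ∈ R^(3×1). The projector onto W = col(U) is P = U (U^T U)^(-1) U^T.
Compute U^T U =
  [9],
and U^T v = (13).
Solve U^T U · c = U^T v for the coefficients: c = (13/9). The projection is proj_W(v) = U c.
Check: (v - proj_W(v)) · u_1 = 0  (should be 0).
Result: proj_W(v) = (-13/9, -26/9, 26/9).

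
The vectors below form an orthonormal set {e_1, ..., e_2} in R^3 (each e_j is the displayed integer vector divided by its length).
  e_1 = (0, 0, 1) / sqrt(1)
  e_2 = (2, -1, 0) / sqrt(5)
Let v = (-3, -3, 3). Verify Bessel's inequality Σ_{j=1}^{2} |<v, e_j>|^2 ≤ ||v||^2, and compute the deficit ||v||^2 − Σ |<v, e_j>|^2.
Σ |<v, e_j>|^2 = 54/5; ||v||^2 = 27; deficit = 81/5

Write each e_j = u_j / sqrt(<u_j, u_j>) where u_j is the displayed integer vector. Then <v, e_j> = <v, u_j> / sqrt(<u_j, u_j>), so |<v, e_j>|^2 = <v, u_j>^2 / <u_j, u_j>.
Coefficients: <v, e_1> = 3/sqrt(1), <v, e_2> = -3/sqrt(5).
Square and sum: Σ |<v, e_j>|^2 = 54/5.
Compute ||v||^2 = v·v = 27.
Deficit = 27 − 54/5 = 81/5 ≥ 0, confirming Bessel's inequality. (The deficit equals ||v − Σ <v,e_j> e_j||^2, the squared distance from v to span{e_j}.)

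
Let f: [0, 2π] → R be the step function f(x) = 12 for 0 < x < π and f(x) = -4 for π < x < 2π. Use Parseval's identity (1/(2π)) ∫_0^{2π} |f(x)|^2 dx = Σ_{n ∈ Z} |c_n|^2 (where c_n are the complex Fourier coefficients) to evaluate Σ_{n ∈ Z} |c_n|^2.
Σ |c_n|^2 = 80

Parseval equates the L^2 energy of f (normalised by 1/(2π)) with the ℓ^2 sum of its Fourier coefficients: (1/(2π)) ∫_0^{2π} |f|^2 = Σ |c_n|^2.
Compute the left side: (1/(2π)) [∫_0^π 12^2 dx + ∫_π^{2π} (-4)^2 dx] = (1/(2π)) · (144π + 16π) = (144 + 16)/2 = 80.
So Σ_{n ∈ Z} |c_n|^2 = 80.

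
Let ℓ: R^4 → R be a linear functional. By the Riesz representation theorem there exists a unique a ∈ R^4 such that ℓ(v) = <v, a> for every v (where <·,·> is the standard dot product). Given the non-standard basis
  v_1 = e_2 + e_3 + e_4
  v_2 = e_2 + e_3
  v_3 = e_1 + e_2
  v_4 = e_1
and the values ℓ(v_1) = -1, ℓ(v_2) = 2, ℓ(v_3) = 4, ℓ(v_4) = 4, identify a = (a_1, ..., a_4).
a = (4, 0, 2, -3)

Write a = (a_1, ..., a_4) in the standard basis. For each basis vector v_i, ℓ(v_i) = <v_i, a> is a linear equation in the a_j's. Collect the n equations into a matrix system V a = ℓ, where row i of V is v_i (expressed in the standard basis). Since V is invertible (lower-triangular with 1s on the diagonal, up to permutation), solve by back-substitution:
  V =
[[0, 1, 1, 1],
 [0, 1, 1, 0],
 [1, 1, 0, 0],
 [1, 0, 0, 0]]
  V a = (-1, 2, 4, 4)
Solving gives a = (4, 0, 2, -3).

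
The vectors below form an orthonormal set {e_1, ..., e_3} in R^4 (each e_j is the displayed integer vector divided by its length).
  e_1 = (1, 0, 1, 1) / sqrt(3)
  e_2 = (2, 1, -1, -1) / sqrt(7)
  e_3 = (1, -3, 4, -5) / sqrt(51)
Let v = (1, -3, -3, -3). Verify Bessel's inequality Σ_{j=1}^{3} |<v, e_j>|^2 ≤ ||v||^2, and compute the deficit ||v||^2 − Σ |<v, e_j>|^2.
Σ |<v, e_j>|^2 = 1811/119; ||v||^2 = 28; deficit = 1521/119

Write each e_j = u_j / sqrt(<u_j, u_j>) where u_j is the displayed integer vector. Then <v, e_j> = <v, u_j> / sqrt(<u_j, u_j>), so |<v, e_j>|^2 = <v, u_j>^2 / <u_j, u_j>.
Coefficients: <v, e_1> = -5/sqrt(3), <v, e_2> = 5/sqrt(7), <v, e_3> = 13/sqrt(51).
Square and sum: Σ |<v, e_j>|^2 = 1811/119.
Compute ||v||^2 = v·v = 28.
Deficit = 28 − 1811/119 = 1521/119 ≥ 0, confirming Bessel's inequality. (The deficit equals ||v − Σ <v,e_j> e_j||^2, the squared distance from v to span{e_j}.)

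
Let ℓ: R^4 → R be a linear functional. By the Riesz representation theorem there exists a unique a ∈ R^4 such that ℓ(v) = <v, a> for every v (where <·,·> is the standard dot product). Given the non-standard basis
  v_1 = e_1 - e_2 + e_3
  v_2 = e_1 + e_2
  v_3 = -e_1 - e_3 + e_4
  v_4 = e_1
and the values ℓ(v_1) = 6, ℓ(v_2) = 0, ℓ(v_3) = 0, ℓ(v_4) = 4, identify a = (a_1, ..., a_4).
a = (4, -4, -2, 2)

Write a = (a_1, ..., a_4) in the standard basis. For each basis vector v_i, ℓ(v_i) = <v_i, a> is a linear equation in the a_j's. Collect the n equations into a matrix system V a = ℓ, where row i of V is v_i (expressed in the standard basis). Since V is invertible (lower-triangular with 1s on the diagonal, up to permutation), solve by back-substitution:
  V =
[[1, -1, 1, 0],
 [1, 1, 0, 0],
 [-1, 0, -1, 1],
 [1, 0, 0, 0]]
  V a = (6, 0, 0, 4)
Solving gives a = (4, -4, -2, 2).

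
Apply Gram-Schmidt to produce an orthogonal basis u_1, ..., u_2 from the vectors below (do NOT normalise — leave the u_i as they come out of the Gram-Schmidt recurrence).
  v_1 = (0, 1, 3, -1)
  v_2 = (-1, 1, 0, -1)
Orthogonal basis:
  u_1 = (0, 1, 3, -1)
  u_2 = (-1, 9/11, -6/11, -9/11)

Apply the Gram-Schmidt recurrence
  u_1 = v_1
  u_i = v_i − Σ_{j<i} ((v_i · u_j) / (u_j · u_j)) · u_j.

Step by step this gives:
  u_1 = (0, 1, 3, -1)
  u_2 = (-1, 9/11, -6/11, -9/11)

Orthogonality check:
  u_2 · u_1 = 0 (should be 0)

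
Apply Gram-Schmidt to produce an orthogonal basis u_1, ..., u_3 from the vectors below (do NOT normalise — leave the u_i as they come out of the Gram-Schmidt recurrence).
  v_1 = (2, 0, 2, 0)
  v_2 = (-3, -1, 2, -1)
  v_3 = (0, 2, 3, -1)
Orthogonal basis:
  u_1 = (2, 0, 2, 0)
  u_2 = (-5/2, -1, 5/2, -1)
  u_3 = (-11/29, 71/29, 11/29, -16/29)

Apply the Gram-Schmidt recurrence
  u_1 = v_1
  u_i = v_i − Σ_{j<i} ((v_i · u_j) / (u_j · u_j)) · u_j.

Step by step this gives:
  u_1 = (2, 0, 2, 0)
  u_2 = (-5/2, -1, 5/2, -1)
  u_3 = (-11/29, 71/29, 11/29, -16/29)

Orthogonality check:
  u_2 · u_1 = 0 (should be 0)
  u_3 · u_1 = 0 (should be 0)
  u_3 · u_2 = 0 (should be 0)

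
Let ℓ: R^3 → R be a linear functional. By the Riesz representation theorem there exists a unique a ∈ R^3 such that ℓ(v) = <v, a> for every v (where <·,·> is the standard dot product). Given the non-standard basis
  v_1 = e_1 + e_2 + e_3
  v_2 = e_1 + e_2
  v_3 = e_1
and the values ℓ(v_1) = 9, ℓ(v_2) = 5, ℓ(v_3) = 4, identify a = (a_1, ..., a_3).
a = (4, 1, 4)

Write a = (a_1, ..., a_3) in the standard basis. For each basis vector v_i, ℓ(v_i) = <v_i, a> is a linear equation in the a_j's. Collect the n equations into a matrix system V a = ℓ, where row i of V is v_i (expressed in the standard basis). Since V is invertible (lower-triangular with 1s on the diagonal, up to permutation), solve by back-substitution:
  V =
[[1, 1, 1],
 [1, 1, 0],
 [1, 0, 0]]
  V a = (9, 5, 4)
Solving gives a = (4, 1, 4).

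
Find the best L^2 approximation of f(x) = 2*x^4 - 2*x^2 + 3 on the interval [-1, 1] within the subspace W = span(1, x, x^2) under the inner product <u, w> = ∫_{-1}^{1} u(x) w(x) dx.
g(x) = 99/35 - 2*x^2/7

The best approximation g ∈ W is the orthogonal projection of f onto W. Writing g = a_0 + a_1 x + a_2 x^2, the coefficients solve the normal equations G · a = b where
  G_{ij} = <φ_i, φ_j> and b_i = <f, φ_i>, with φ_0 = 1, φ_1 = x, φ_2 = x^2.
G =
  [2, 0, 2/3]
  [0, 2/3, 0]
  [2/3, 0, 2/5],
b = (82/15, 0, 62/35).
Solving gives a_0 = 99/35, a_1 = 0, a_2 = -2/7, so
  g(x) = 99/35 - 2*x^2/7.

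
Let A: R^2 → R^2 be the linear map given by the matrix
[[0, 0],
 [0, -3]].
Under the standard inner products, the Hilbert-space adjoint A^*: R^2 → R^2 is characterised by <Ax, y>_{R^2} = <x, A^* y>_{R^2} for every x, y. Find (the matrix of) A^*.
A^* = A^T =
[[0, 0],
 [0, -3]]

For real matrices with standard dot products, the defining identity <Ax, y> = <x, A^* y> gives (Ax)^T y = x^T (A^*) y, i.e. x^T A^T y = x^T (A^*) y. Since this holds for all x, y, we must have A^* = A^T. Therefore
A^* =
[[0, 0],
 [0, -3]].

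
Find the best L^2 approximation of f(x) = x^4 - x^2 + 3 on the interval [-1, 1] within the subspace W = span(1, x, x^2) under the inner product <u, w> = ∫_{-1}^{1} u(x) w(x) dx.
g(x) = 102/35 - x^2/7

The best approximation g ∈ W is the orthogonal projection of f onto W. Writing g = a_0 + a_1 x + a_2 x^2, the coefficients solve the normal equations G · a = b where
  G_{ij} = <φ_i, φ_j> and b_i = <f, φ_i>, with φ_0 = 1, φ_1 = x, φ_2 = x^2.
G =
  [2, 0, 2/3]
  [0, 2/3, 0]
  [2/3, 0, 2/5],
b = (86/15, 0, 66/35).
Solving gives a_0 = 102/35, a_1 = 0, a_2 = -1/7, so
  g(x) = 102/35 - x^2/7.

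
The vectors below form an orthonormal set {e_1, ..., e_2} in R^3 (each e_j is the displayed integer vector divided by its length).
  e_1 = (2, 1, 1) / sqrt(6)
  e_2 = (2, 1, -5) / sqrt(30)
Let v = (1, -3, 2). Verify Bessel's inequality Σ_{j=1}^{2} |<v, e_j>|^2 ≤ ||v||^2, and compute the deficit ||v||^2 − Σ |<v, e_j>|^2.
Σ |<v, e_j>|^2 = 21/5; ||v||^2 = 14; deficit = 49/5

Write each e_j = u_j / sqrt(<u_j, u_j>) where u_j is the displayed integer vector. Then <v, e_j> = <v, u_j> / sqrt(<u_j, u_j>), so |<v, e_j>|^2 = <v, u_j>^2 / <u_j, u_j>.
Coefficients: <v, e_1> = 1/sqrt(6), <v, e_2> = -11/sqrt(30).
Square and sum: Σ |<v, e_j>|^2 = 21/5.
Compute ||v||^2 = v·v = 14.
Deficit = 14 − 21/5 = 49/5 ≥ 0, confirming Bessel's inequality. (The deficit equals ||v − Σ <v,e_j> e_j||^2, the squared distance from v to span{e_j}.)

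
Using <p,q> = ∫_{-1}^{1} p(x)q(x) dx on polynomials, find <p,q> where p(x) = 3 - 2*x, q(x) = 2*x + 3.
<p,q> = 46/3

Expand the product: p(x)·q(x) = 9 - 4*x^2.
∫_{-1}^{1} of each monomial x^k gives [2/(k+1) if k even, 0 if k odd]. Integrating term-by-term (or equivalently evaluating the antiderivative F(x) = -4*x^3/3 + 9*x at the endpoints):
  F(1) − F(−1) = 23/3 − (-23/3) = 46/3.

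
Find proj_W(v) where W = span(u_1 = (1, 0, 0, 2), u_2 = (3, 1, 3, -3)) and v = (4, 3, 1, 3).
proj_W(v) = (532/131, 75/131, 225/131, 389/131)

Set up U = [u_1 | ... | u_2] ∈ R^(4×2). The projector onto W = col(U) is P = U (U^T U)^(-1) U^T.
Compute U^T U =
  [5, -3]
  [-3, 28],
and U^T v = (10, 9).
Solve U^T U · c = U^T v for the coefficients: c = (307/131, 75/131). The projection is proj_W(v) = U c.
Check: (v - proj_W(v)) · u_1 = 0  (should be 0).
Check: (v - proj_W(v)) · u_2 = 0  (should be 0).
Result: proj_W(v) = (532/131, 75/131, 225/131, 389/131).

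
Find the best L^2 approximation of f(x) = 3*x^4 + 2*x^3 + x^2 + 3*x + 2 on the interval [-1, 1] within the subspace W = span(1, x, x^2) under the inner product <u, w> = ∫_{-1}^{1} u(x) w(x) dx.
g(x) = 25*x^2/7 + 21*x/5 + 61/35

The best approximation g ∈ W is the orthogonal projection of f onto W. Writing g = a_0 + a_1 x + a_2 x^2, the coefficients solve the normal equations G · a = b where
  G_{ij} = <φ_i, φ_j> and b_i = <f, φ_i>, with φ_0 = 1, φ_1 = x, φ_2 = x^2.
G =
  [2, 0, 2/3]
  [0, 2/3, 0]
  [2/3, 0, 2/5],
b = (88/15, 14/5, 272/105).
Solving gives a_0 = 61/35, a_1 = 21/5, a_2 = 25/7, so
  g(x) = 25*x^2/7 + 21*x/5 + 61/35.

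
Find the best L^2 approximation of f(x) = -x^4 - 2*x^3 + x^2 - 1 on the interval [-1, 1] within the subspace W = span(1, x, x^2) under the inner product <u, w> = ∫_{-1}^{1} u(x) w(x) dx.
g(x) = x^2/7 - 6*x/5 - 32/35

The best approximation g ∈ W is the orthogonal projection of f onto W. Writing g = a_0 + a_1 x + a_2 x^2, the coefficients solve the normal equations G · a = b where
  G_{ij} = <φ_i, φ_j> and b_i = <f, φ_i>, with φ_0 = 1, φ_1 = x, φ_2 = x^2.
G =
  [2, 0, 2/3]
  [0, 2/3, 0]
  [2/3, 0, 2/5],
b = (-26/15, -4/5, -58/105).
Solving gives a_0 = -32/35, a_1 = -6/5, a_2 = 1/7, so
  g(x) = x^2/7 - 6*x/5 - 32/35.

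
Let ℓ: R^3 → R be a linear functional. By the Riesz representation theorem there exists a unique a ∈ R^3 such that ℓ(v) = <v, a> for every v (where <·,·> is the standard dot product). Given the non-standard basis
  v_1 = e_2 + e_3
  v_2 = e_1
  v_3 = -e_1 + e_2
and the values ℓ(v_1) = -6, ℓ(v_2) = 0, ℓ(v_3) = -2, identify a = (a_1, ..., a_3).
a = (0, -2, -4)

Write a = (a_1, ..., a_3) in the standard basis. For each basis vector v_i, ℓ(v_i) = <v_i, a> is a linear equation in the a_j's. Collect the n equations into a matrix system V a = ℓ, where row i of V is v_i (expressed in the standard basis). Since V is invertible (lower-triangular with 1s on the diagonal, up to permutation), solve by back-substitution:
  V =
[[0, 1, 1],
 [1, 0, 0],
 [-1, 1, 0]]
  V a = (-6, 0, -2)
Solving gives a = (0, -2, -4).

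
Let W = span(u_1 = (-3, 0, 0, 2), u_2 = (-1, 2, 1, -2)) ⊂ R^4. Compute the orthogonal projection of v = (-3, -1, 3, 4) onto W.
proj_W(v) = (-463/129, -70/129, -35/129, 134/43)

Set up U = [u_1 | ... | u_2] ∈ R^(4×2). The projector onto W = col(U) is P = U (U^T U)^(-1) U^T.
Compute U^T U =
  [13, -1]
  [-1, 10],
and U^T v = (17, -4).
Solve U^T U · c = U^T v for the coefficients: c = (166/129, -35/129). The projection is proj_W(v) = U c.
Check: (v - proj_W(v)) · u_1 = 0  (should be 0).
Check: (v - proj_W(v)) · u_2 = 0  (should be 0).
Result: proj_W(v) = (-463/129, -70/129, -35/129, 134/43).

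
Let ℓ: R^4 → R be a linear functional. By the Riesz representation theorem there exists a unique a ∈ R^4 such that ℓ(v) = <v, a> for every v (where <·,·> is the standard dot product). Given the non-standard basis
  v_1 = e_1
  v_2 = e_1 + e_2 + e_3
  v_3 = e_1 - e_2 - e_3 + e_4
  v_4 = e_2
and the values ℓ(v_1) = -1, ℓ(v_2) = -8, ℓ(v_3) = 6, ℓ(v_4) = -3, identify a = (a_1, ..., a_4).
a = (-1, -3, -4, 0)

Write a = (a_1, ..., a_4) in the standard basis. For each basis vector v_i, ℓ(v_i) = <v_i, a> is a linear equation in the a_j's. Collect the n equations into a matrix system V a = ℓ, where row i of V is v_i (expressed in the standard basis). Since V is invertible (lower-triangular with 1s on the diagonal, up to permutation), solve by back-substitution:
  V =
[[1, 0, 0, 0],
 [1, 1, 1, 0],
 [1, -1, -1, 1],
 [0, 1, 0, 0]]
  V a = (-1, -8, 6, -3)
Solving gives a = (-1, -3, -4, 0).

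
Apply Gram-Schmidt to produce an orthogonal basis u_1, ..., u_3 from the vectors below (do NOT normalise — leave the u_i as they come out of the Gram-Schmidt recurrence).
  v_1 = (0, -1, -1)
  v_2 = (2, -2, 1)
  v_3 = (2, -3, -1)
Orthogonal basis:
  u_1 = (0, -1, -1)
  u_2 = (2, -3/2, 3/2)
  u_3 = (6/17, 4/17, -4/17)

Apply the Gram-Schmidt recurrence
  u_1 = v_1
  u_i = v_i − Σ_{j<i} ((v_i · u_j) / (u_j · u_j)) · u_j.

Step by step this gives:
  u_1 = (0, -1, -1)
  u_2 = (2, -3/2, 3/2)
  u_3 = (6/17, 4/17, -4/17)

Orthogonality check:
  u_2 · u_1 = 0 (should be 0)
  u_3 · u_1 = 0 (should be 0)
  u_3 · u_2 = 0 (should be 0)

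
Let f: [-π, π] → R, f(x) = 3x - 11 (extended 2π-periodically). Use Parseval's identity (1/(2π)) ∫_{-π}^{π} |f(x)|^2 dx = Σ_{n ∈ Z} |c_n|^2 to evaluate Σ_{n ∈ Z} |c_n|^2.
Σ |c_n|^2 = 3π^2 + 121

Expand and integrate term by term over [-π, π]:
  ∫ (3x)^2 dx = 9·(2π^3/3); ∫ 2·3·(-11)·x dx = 0 (odd integrand); ∫ (-11)^2 dx = 121·2π.
So (1/(2π)) ∫_{-π}^{π} (3x - 11)^2 dx = 9π^2/3 + 121 = 3π^2 + 121.
Parseval ⇒ Σ |c_n|^2 = 3π^2 + 121.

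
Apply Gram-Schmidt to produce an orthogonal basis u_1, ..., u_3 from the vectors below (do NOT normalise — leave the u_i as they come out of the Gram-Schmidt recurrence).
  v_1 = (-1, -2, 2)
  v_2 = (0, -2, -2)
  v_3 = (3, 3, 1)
Orthogonal basis:
  u_1 = (-1, -2, 2)
  u_2 = (0, -2, -2)
  u_3 = (20/9, -5/9, 5/9)

Apply the Gram-Schmidt recurrence
  u_1 = v_1
  u_i = v_i − Σ_{j<i} ((v_i · u_j) / (u_j · u_j)) · u_j.

Step by step this gives:
  u_1 = (-1, -2, 2)
  u_2 = (0, -2, -2)
  u_3 = (20/9, -5/9, 5/9)

Orthogonality check:
  u_2 · u_1 = 0 (should be 0)
  u_3 · u_1 = 0 (should be 0)
  u_3 · u_2 = 0 (should be 0)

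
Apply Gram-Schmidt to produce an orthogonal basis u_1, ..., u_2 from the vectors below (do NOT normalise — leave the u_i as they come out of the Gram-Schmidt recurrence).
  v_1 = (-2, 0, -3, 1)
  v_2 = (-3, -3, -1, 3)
Orthogonal basis:
  u_1 = (-2, 0, -3, 1)
  u_2 = (-9/7, -3, 11/7, 15/7)

Apply the Gram-Schmidt recurrence
  u_1 = v_1
  u_i = v_i − Σ_{j<i} ((v_i · u_j) / (u_j · u_j)) · u_j.

Step by step this gives:
  u_1 = (-2, 0, -3, 1)
  u_2 = (-9/7, -3, 11/7, 15/7)

Orthogonality check:
  u_2 · u_1 = 0 (should be 0)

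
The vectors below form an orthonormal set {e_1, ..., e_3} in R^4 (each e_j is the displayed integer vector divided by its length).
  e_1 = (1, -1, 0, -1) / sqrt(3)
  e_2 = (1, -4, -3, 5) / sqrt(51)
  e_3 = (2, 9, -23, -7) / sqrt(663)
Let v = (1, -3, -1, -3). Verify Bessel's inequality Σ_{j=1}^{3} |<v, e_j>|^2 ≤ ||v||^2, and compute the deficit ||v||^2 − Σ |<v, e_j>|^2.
Σ |<v, e_j>|^2 = 659/39; ||v||^2 = 20; deficit = 121/39

Write each e_j = u_j / sqrt(<u_j, u_j>) where u_j is the displayed integer vector. Then <v, e_j> = <v, u_j> / sqrt(<u_j, u_j>), so |<v, e_j>|^2 = <v, u_j>^2 / <u_j, u_j>.
Coefficients: <v, e_1> = 7/sqrt(3), <v, e_2> = 1/sqrt(51), <v, e_3> = 19/sqrt(663).
Square and sum: Σ |<v, e_j>|^2 = 659/39.
Compute ||v||^2 = v·v = 20.
Deficit = 20 − 659/39 = 121/39 ≥ 0, confirming Bessel's inequality. (The deficit equals ||v − Σ <v,e_j> e_j||^2, the squared distance from v to span{e_j}.)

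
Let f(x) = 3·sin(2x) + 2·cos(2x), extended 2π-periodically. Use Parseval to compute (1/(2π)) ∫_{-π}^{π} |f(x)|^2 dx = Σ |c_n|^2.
Σ |c_n|^2 = 13/2

Expand |f|^2 and use orthogonality of {sin(nx), cos(mx)} on [-π, π]:
  ∫_{-π}^{π} sin(nx)^2 dx = π, ∫ cos(mx)^2 dx = π, and cross terms integrate to 0.
So ∫_{-π}^{π} f(x)^2 dx = 3^2 · π + 2^2 · π = (9 + 4)π.
Divide by 2π: (9 + 4)/2 = 13/2.
By Parseval, this equals Σ |c_n|^2.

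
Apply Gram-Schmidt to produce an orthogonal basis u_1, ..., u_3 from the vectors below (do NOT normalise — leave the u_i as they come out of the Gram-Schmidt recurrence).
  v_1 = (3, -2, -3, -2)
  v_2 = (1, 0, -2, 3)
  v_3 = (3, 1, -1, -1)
Orthogonal basis:
  u_1 = (3, -2, -3, -2)
  u_2 = (17/26, 3/13, -43/26, 42/13)
  u_3 = (563/355, 679/355, 163/355, -79/355)

Apply the Gram-Schmidt recurrence
  u_1 = v_1
  u_i = v_i − Σ_{j<i} ((v_i · u_j) / (u_j · u_j)) · u_j.

Step by step this gives:
  u_1 = (3, -2, -3, -2)
  u_2 = (17/26, 3/13, -43/26, 42/13)
  u_3 = (563/355, 679/355, 163/355, -79/355)

Orthogonality check:
  u_2 · u_1 = 0 (should be 0)
  u_3 · u_1 = 0 (should be 0)
  u_3 · u_2 = 0 (should be 0)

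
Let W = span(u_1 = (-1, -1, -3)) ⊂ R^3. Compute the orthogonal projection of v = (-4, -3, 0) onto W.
proj_W(v) = (-7/11, -7/11, -21/11)

Set up U = [u_1 | ... | u_1] ∈ R^(3×1). The projector onto W = col(U) is P = U (U^T U)^(-1) U^T.
Compute U^T U =
  [11],
and U^T v = (7).
Solve U^T U · c = U^T v for the coefficients: c = (7/11). The projection is proj_W(v) = U c.
Check: (v - proj_W(v)) · u_1 = 0  (should be 0).
Result: proj_W(v) = (-7/11, -7/11, -21/11).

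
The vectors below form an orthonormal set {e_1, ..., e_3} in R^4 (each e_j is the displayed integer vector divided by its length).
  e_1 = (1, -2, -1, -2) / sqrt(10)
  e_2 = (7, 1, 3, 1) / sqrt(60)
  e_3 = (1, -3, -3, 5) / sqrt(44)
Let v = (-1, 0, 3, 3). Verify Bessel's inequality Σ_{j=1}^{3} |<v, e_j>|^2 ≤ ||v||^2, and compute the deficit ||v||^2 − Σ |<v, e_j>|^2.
Σ |<v, e_j>|^2 = 725/66; ||v||^2 = 19; deficit = 529/66

Write each e_j = u_j / sqrt(<u_j, u_j>) where u_j is the displayed integer vector. Then <v, e_j> = <v, u_j> / sqrt(<u_j, u_j>), so |<v, e_j>|^2 = <v, u_j>^2 / <u_j, u_j>.
Coefficients: <v, e_1> = -10/sqrt(10), <v, e_2> = 5/sqrt(60), <v, e_3> = 5/sqrt(44).
Square and sum: Σ |<v, e_j>|^2 = 725/66.
Compute ||v||^2 = v·v = 19.
Deficit = 19 − 725/66 = 529/66 ≥ 0, confirming Bessel's inequality. (The deficit equals ||v − Σ <v,e_j> e_j||^2, the squared distance from v to span{e_j}.)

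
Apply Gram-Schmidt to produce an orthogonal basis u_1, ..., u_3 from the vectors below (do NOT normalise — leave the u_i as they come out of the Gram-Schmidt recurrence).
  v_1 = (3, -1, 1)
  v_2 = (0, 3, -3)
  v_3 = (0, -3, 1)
Orthogonal basis:
  u_1 = (3, -1, 1)
  u_2 = (18/11, 27/11, -27/11)
  u_3 = (0, -1, -1)

Apply the Gram-Schmidt recurrence
  u_1 = v_1
  u_i = v_i − Σ_{j<i} ((v_i · u_j) / (u_j · u_j)) · u_j.

Step by step this gives:
  u_1 = (3, -1, 1)
  u_2 = (18/11, 27/11, -27/11)
  u_3 = (0, -1, -1)

Orthogonality check:
  u_2 · u_1 = 0 (should be 0)
  u_3 · u_1 = 0 (should be 0)
  u_3 · u_2 = 0 (should be 0)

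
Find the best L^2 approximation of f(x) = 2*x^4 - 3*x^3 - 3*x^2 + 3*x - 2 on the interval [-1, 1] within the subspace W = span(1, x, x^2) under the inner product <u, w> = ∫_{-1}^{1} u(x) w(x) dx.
g(x) = -9*x^2/7 + 6*x/5 - 76/35

The best approximation g ∈ W is the orthogonal projection of f onto W. Writing g = a_0 + a_1 x + a_2 x^2, the coefficients solve the normal equations G · a = b where
  G_{ij} = <φ_i, φ_j> and b_i = <f, φ_i>, with φ_0 = 1, φ_1 = x, φ_2 = x^2.
G =
  [2, 0, 2/3]
  [0, 2/3, 0]
  [2/3, 0, 2/5],
b = (-26/5, 4/5, -206/105).
Solving gives a_0 = -76/35, a_1 = 6/5, a_2 = -9/7, so
  g(x) = -9*x^2/7 + 6*x/5 - 76/35.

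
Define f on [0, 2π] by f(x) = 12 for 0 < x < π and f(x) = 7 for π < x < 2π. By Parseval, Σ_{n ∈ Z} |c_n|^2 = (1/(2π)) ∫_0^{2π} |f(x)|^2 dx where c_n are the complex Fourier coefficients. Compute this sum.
Σ |c_n|^2 = 193/2

Parseval equates the L^2 energy of f (normalised by 1/(2π)) with the ℓ^2 sum of its Fourier coefficients: (1/(2π)) ∫_0^{2π} |f|^2 = Σ |c_n|^2.
Compute the left side: (1/(2π)) [∫_0^π 12^2 dx + ∫_π^{2π} 7^2 dx] = (1/(2π)) · (144π + 49π) = (144 + 49)/2 = 193/2.
So Σ_{n ∈ Z} |c_n|^2 = 193/2.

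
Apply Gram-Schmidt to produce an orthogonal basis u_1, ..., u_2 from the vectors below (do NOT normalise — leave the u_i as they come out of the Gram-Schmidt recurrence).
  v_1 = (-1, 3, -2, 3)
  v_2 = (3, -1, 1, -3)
Orthogonal basis:
  u_1 = (-1, 3, -2, 3)
  u_2 = (52/23, 28/23, -11/23, -18/23)

Apply the Gram-Schmidt recurrence
  u_1 = v_1
  u_i = v_i − Σ_{j<i} ((v_i · u_j) / (u_j · u_j)) · u_j.

Step by step this gives:
  u_1 = (-1, 3, -2, 3)
  u_2 = (52/23, 28/23, -11/23, -18/23)

Orthogonality check:
  u_2 · u_1 = 0 (should be 0)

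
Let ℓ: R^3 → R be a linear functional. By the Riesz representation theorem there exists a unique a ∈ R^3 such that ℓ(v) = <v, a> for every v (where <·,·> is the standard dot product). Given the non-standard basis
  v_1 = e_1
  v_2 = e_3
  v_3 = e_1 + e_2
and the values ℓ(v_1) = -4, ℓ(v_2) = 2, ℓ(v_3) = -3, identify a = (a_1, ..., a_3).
a = (-4, 1, 2)

Write a = (a_1, ..., a_3) in the standard basis. For each basis vector v_i, ℓ(v_i) = <v_i, a> is a linear equation in the a_j's. Collect the n equations into a matrix system V a = ℓ, where row i of V is v_i (expressed in the standard basis). Since V is invertible (lower-triangular with 1s on the diagonal, up to permutation), solve by back-substitution:
  V =
[[1, 0, 0],
 [0, 0, 1],
 [1, 1, 0]]
  V a = (-4, 2, -3)
Solving gives a = (-4, 1, 2).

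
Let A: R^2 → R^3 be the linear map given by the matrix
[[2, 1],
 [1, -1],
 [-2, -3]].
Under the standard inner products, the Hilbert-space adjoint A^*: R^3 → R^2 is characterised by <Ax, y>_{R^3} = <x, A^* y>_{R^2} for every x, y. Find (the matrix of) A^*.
A^* = A^T =
[[2, 1, -2],
 [1, -1, -3]]

For real matrices with standard dot products, the defining identity <Ax, y> = <x, A^* y> gives (Ax)^T y = x^T (A^*) y, i.e. x^T A^T y = x^T (A^*) y. Since this holds for all x, y, we must have A^* = A^T. Therefore
A^* =
[[2, 1, -2],
 [1, -1, -3]].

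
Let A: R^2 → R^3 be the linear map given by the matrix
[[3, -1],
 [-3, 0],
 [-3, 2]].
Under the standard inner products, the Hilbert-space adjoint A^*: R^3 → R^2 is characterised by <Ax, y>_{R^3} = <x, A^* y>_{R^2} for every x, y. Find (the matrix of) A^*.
A^* = A^T =
[[3, -3, -3],
 [-1, 0, 2]]

For real matrices with standard dot products, the defining identity <Ax, y> = <x, A^* y> gives (Ax)^T y = x^T (A^*) y, i.e. x^T A^T y = x^T (A^*) y. Since this holds for all x, y, we must have A^* = A^T. Therefore
A^* =
[[3, -3, -3],
 [-1, 0, 2]].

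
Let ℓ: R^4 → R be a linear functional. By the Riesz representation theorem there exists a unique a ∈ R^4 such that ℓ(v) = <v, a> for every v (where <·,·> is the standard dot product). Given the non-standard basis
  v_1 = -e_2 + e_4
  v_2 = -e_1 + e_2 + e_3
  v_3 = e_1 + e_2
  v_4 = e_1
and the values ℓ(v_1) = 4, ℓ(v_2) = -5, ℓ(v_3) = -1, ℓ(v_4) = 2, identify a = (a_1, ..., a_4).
a = (2, -3, 0, 1)

Write a = (a_1, ..., a_4) in the standard basis. For each basis vector v_i, ℓ(v_i) = <v_i, a> is a linear equation in the a_j's. Collect the n equations into a matrix system V a = ℓ, where row i of V is v_i (expressed in the standard basis). Since V is invertible (lower-triangular with 1s on the diagonal, up to permutation), solve by back-substitution:
  V =
[[0, -1, 0, 1],
 [-1, 1, 1, 0],
 [1, 1, 0, 0],
 [1, 0, 0, 0]]
  V a = (4, -5, -1, 2)
Solving gives a = (2, -3, 0, 1).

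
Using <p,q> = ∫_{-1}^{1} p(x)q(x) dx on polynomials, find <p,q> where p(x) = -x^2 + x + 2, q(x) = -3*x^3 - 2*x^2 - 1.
<p,q> = -32/5

Expand the product: p(x)·q(x) = 3*x^5 - x^4 - 8*x^3 - 3*x^2 - x - 2.
∫_{-1}^{1} of each monomial x^k gives [2/(k+1) if k even, 0 if k odd]. Integrating term-by-term (or equivalently evaluating the antiderivative F(x) = x^6/2 - x^5/5 - 2*x^4 - x^3 - x^2/2 - 2*x at the endpoints):
  F(1) − F(−1) = -26/5 − (6/5) = -32/5.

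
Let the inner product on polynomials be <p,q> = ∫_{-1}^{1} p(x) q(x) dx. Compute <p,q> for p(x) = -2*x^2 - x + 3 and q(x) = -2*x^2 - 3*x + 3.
<p,q> = 68/5

Expand the product: p(x)·q(x) = 4*x^4 + 8*x^3 - 9*x^2 - 12*x + 9.
∫_{-1}^{1} of each monomial x^k gives [2/(k+1) if k even, 0 if k odd]. Integrating term-by-term (or equivalently evaluating the antiderivative F(x) = 4*x^5/5 + 2*x^4 - 3*x^3 - 6*x^2 + 9*x at the endpoints):
  F(1) − F(−1) = 14/5 − (-54/5) = 68/5.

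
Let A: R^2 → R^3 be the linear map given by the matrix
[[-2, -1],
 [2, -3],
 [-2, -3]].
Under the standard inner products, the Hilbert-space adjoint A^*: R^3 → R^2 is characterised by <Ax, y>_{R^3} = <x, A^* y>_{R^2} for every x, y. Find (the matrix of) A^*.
A^* = A^T =
[[-2, 2, -2],
 [-1, -3, -3]]

For real matrices with standard dot products, the defining identity <Ax, y> = <x, A^* y> gives (Ax)^T y = x^T (A^*) y, i.e. x^T A^T y = x^T (A^*) y. Since this holds for all x, y, we must have A^* = A^T. Therefore
A^* =
[[-2, 2, -2],
 [-1, -3, -3]].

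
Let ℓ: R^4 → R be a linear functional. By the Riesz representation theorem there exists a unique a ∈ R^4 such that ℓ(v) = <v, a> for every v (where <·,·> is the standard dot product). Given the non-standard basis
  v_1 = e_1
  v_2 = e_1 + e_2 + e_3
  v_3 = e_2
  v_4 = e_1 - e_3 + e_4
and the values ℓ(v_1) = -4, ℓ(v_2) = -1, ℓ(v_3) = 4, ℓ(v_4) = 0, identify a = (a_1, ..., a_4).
a = (-4, 4, -1, 3)

Write a = (a_1, ..., a_4) in the standard basis. For each basis vector v_i, ℓ(v_i) = <v_i, a> is a linear equation in the a_j's. Collect the n equations into a matrix system V a = ℓ, where row i of V is v_i (expressed in the standard basis). Since V is invertible (lower-triangular with 1s on the diagonal, up to permutation), solve by back-substitution:
  V =
[[1, 0, 0, 0],
 [1, 1, 1, 0],
 [0, 1, 0, 0],
 [1, 0, -1, 1]]
  V a = (-4, -1, 4, 0)
Solving gives a = (-4, 4, -1, 3).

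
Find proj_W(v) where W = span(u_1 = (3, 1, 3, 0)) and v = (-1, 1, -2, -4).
proj_W(v) = (-24/19, -8/19, -24/19, 0)

Set up U = [u_1 | ... | u_1] ∈ R^(4×1). The projector onto W = col(U) is P = U (U^T U)^(-1) U^T.
Compute U^T U =
  [19],
and U^T v = (-8).
Solve U^T U · c = U^T v for the coefficients: c = (-8/19). The projection is proj_W(v) = U c.
Check: (v - proj_W(v)) · u_1 = 0  (should be 0).
Result: proj_W(v) = (-24/19, -8/19, -24/19, 0).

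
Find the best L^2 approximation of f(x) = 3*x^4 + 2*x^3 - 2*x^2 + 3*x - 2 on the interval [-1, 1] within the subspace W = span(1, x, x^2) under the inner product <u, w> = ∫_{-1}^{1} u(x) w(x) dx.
g(x) = 4*x^2/7 + 21*x/5 - 79/35

The best approximation g ∈ W is the orthogonal projection of f onto W. Writing g = a_0 + a_1 x + a_2 x^2, the coefficients solve the normal equations G · a = b where
  G_{ij} = <φ_i, φ_j> and b_i = <f, φ_i>, with φ_0 = 1, φ_1 = x, φ_2 = x^2.
G =
  [2, 0, 2/3]
  [0, 2/3, 0]
  [2/3, 0, 2/5],
b = (-62/15, 14/5, -134/105).
Solving gives a_0 = -79/35, a_1 = 21/5, a_2 = 4/7, so
  g(x) = 4*x^2/7 + 21*x/5 - 79/35.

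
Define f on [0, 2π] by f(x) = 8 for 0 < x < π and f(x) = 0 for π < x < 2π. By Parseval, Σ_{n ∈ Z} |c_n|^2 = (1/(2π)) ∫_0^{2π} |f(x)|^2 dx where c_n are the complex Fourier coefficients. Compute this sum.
Σ |c_n|^2 = 32

Parseval equates the L^2 energy of f (normalised by 1/(2π)) with the ℓ^2 sum of its Fourier coefficients: (1/(2π)) ∫_0^{2π} |f|^2 = Σ |c_n|^2.
Compute the left side: (1/(2π)) [∫_0^π 8^2 dx + ∫_π^{2π} 0^2 dx] = (1/(2π)) · (64π + 0π) = (64 + 0)/2 = 32.
So Σ_{n ∈ Z} |c_n|^2 = 32.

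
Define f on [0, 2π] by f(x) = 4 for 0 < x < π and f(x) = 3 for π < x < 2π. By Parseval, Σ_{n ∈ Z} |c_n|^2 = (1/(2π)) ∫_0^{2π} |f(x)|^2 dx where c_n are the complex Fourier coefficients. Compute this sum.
Σ |c_n|^2 = 25/2

Parseval equates the L^2 energy of f (normalised by 1/(2π)) with the ℓ^2 sum of its Fourier coefficients: (1/(2π)) ∫_0^{2π} |f|^2 = Σ |c_n|^2.
Compute the left side: (1/(2π)) [∫_0^π 4^2 dx + ∫_π^{2π} 3^2 dx] = (1/(2π)) · (16π + 9π) = (16 + 9)/2 = 25/2.
So Σ_{n ∈ Z} |c_n|^2 = 25/2.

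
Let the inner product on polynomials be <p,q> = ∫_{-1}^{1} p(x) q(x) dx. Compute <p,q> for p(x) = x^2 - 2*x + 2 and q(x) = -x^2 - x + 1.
<p,q> = 64/15

Expand the product: p(x)·q(x) = -x^4 + x^3 + x^2 - 4*x + 2.
∫_{-1}^{1} of each monomial x^k gives [2/(k+1) if k even, 0 if k odd]. Integrating term-by-term (or equivalently evaluating the antiderivative F(x) = -x^5/5 + x^4/4 + x^3/3 - 2*x^2 + 2*x at the endpoints):
  F(1) − F(−1) = 23/60 − (-233/60) = 64/15.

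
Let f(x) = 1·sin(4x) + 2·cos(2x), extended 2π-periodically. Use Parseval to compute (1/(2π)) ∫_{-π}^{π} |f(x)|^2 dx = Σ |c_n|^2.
Σ |c_n|^2 = 5/2

Expand |f|^2 and use orthogonality of {sin(nx), cos(mx)} on [-π, π]:
  ∫_{-π}^{π} sin(nx)^2 dx = π, ∫ cos(mx)^2 dx = π, and cross terms integrate to 0.
So ∫_{-π}^{π} f(x)^2 dx = 1^2 · π + 2^2 · π = (1 + 4)π.
Divide by 2π: (1 + 4)/2 = 5/2.
By Parseval, this equals Σ |c_n|^2.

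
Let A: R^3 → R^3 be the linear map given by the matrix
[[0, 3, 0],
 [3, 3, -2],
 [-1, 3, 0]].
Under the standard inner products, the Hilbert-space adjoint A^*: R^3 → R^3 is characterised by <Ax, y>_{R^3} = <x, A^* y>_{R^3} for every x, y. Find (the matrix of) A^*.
A^* = A^T =
[[0, 3, -1],
 [3, 3, 3],
 [0, -2, 0]]

For real matrices with standard dot products, the defining identity <Ax, y> = <x, A^* y> gives (Ax)^T y = x^T (A^*) y, i.e. x^T A^T y = x^T (A^*) y. Since this holds for all x, y, we must have A^* = A^T. Therefore
A^* =
[[0, 3, -1],
 [3, 3, 3],
 [0, -2, 0]].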